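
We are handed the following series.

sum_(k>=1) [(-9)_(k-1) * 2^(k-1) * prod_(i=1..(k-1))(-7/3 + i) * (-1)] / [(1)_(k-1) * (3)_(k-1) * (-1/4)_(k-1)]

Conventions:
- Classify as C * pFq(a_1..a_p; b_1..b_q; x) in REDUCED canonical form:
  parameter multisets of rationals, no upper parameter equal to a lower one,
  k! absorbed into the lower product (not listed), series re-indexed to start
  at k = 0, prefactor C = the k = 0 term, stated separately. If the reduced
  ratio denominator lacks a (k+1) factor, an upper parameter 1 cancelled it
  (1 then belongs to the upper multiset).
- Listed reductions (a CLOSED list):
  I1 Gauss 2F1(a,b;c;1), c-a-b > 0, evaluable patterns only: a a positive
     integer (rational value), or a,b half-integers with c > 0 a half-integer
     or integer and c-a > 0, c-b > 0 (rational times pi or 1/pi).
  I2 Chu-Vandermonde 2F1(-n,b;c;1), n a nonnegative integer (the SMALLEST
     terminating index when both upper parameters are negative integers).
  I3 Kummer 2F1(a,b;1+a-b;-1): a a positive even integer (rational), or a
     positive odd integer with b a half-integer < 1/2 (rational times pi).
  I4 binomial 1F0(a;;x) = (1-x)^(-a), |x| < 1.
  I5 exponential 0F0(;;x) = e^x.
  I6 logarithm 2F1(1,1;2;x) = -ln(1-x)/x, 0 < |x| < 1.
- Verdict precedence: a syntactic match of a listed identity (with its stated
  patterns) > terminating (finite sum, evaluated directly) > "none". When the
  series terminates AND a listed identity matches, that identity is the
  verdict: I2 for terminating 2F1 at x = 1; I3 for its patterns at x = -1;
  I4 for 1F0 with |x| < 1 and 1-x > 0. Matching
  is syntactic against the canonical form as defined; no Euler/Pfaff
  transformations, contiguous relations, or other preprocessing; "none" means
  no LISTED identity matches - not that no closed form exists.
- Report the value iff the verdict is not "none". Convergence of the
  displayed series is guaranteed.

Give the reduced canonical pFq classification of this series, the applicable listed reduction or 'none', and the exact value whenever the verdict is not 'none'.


x = 2 here; the reduced form reads 2F2, upper {-9, -4/3}, lower {-1/4, 3}, C = -1. Verdict: terminating at k = 9: the factor (-9)_k kills every later term; summing the 10 survivors is exact. Value: 523818456235214929/10103141826629775.

The tell: x = 2 and the running product (C = -1) telescopes to a rising factorial.
Ratio: r(k) = 2 * (k-9) (k-4/3) / [(k-1/4) (k+3) (k+1)] - rational in k, leading ratio 2; with t_0 = -1, classification follows.


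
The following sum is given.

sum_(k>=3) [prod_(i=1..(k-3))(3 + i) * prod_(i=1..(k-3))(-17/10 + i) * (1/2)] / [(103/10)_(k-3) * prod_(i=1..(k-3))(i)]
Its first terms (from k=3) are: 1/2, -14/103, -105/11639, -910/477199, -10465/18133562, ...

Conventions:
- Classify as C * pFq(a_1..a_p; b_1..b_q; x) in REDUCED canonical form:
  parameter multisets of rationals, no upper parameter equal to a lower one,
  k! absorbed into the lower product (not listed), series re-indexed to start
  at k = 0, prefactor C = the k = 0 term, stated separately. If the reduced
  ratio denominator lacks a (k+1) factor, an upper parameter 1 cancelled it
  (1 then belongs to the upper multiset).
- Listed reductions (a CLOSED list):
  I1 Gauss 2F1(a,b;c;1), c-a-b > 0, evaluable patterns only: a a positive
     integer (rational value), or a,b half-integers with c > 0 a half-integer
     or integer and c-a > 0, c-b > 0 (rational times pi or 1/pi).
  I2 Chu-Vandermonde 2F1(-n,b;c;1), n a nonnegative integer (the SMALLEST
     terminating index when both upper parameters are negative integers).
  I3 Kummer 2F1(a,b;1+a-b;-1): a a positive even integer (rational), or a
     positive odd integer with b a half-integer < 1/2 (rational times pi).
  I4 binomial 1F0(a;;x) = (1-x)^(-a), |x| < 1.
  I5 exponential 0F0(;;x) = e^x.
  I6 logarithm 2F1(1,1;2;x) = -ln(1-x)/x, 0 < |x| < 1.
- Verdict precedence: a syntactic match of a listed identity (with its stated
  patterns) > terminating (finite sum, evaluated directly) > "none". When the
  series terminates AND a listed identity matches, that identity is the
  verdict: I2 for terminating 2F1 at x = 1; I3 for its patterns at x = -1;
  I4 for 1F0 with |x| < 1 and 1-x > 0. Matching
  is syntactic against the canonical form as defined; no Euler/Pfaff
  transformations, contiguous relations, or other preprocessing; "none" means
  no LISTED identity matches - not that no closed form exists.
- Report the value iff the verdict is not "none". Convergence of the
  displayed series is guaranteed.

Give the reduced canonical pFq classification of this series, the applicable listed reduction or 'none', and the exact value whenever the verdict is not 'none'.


Prefactor 1/2, argument 1: 2F1 with upper {-7/10, 4} over lower {103/10}. Verdict: this is Gauss (I1, integer-parameter pattern) (x = 1: the Gamma ratio telescopes since c-a-b = 7 > 0 and a = 4 in Z>0). Its exact value is 563487/1600000.

First insight: x = 1 and the running product (prefactor 1/2) telescopes to a rising factorial.
Adjacent-term ratio: r(k) = 1 * (k-7/10) (k+4) / [(k+103/10) (k+1)] ; factor over Q: parameters, x = 1, and C = 1/2.


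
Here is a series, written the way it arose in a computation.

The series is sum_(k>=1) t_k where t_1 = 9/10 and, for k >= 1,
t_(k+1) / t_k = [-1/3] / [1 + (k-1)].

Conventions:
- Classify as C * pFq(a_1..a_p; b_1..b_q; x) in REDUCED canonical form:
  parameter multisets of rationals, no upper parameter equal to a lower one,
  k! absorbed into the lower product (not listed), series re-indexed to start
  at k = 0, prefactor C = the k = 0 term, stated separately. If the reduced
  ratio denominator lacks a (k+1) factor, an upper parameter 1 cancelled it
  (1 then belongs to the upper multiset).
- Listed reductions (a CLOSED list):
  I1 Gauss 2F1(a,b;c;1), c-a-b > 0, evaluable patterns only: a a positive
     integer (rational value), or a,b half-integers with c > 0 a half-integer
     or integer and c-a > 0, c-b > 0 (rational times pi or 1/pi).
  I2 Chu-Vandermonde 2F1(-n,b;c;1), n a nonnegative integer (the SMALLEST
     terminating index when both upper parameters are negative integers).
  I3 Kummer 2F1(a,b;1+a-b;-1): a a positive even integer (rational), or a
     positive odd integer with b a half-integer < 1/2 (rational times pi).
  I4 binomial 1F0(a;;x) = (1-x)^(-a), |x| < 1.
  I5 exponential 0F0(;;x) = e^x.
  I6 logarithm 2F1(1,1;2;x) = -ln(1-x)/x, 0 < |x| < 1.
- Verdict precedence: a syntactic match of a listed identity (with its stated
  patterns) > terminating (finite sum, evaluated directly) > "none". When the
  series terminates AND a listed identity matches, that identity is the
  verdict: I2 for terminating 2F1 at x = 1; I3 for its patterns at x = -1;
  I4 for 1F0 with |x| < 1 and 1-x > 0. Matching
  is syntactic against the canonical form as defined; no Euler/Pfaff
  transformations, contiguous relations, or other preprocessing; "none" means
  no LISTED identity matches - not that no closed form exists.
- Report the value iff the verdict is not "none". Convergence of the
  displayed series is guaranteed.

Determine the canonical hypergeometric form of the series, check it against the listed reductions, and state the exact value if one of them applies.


x = -1/3 here; the reduced form reads 0F0, upper {-}, lower {-}, C = 9/10. Verdict: the exponential series (I5) matches (the 0F0 exponential series at x = -1/3). Value: (9/10) * e^(-1/3).

Key step: with t_0 = 9/10, factor the ratio over Q (C = 9/10, x = -1/3): negated roots = parameters.
Step ratio: r(k) = (-1/3) * 1 / [(k+1)] - rational; roots negated = parameters, x = (-1/3), C = 9/10.


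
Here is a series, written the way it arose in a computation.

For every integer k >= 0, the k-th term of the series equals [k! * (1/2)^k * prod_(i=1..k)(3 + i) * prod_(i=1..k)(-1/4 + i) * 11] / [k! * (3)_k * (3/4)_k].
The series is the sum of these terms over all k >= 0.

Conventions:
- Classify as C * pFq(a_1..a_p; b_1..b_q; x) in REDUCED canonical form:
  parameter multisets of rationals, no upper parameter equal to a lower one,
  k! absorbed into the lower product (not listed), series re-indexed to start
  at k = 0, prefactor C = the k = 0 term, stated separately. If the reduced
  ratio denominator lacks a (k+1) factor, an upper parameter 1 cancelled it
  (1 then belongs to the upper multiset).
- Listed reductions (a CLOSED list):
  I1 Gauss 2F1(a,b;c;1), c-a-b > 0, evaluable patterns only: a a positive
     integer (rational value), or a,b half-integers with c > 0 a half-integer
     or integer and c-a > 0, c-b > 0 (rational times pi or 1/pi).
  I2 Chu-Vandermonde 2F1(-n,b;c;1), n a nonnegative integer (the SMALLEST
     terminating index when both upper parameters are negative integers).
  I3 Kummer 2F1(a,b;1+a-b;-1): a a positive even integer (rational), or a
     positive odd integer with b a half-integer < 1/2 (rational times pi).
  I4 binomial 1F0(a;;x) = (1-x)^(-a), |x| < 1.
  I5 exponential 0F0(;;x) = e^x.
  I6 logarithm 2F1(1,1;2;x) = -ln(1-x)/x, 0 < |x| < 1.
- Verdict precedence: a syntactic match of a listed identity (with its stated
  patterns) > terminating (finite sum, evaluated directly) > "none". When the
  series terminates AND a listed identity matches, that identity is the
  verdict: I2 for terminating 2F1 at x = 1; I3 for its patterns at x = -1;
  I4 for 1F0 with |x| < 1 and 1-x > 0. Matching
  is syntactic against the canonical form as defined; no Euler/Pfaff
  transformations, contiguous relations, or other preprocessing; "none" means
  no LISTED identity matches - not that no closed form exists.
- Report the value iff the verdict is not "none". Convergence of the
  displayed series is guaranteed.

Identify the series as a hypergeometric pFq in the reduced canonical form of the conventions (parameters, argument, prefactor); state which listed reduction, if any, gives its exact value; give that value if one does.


Classification (C = 11): 2F1 with upper {1, 4}, lower {3}, argument x = 1/2. Verdict: none - at argument 1/2 the multisets {1, 4} ; {3} match no listed identity.

Structural cue: t_0 = 11 here, and the running product (C = 11, x = 1/2) telescopes to a rising factorial.
Consecutive-term ratio: r(k) = (1/2) * (k+1) (k+4) / [(k+3) (k+1)] - poly over poly, x = (1/2) from leading terms; C = 11 at k = 0.


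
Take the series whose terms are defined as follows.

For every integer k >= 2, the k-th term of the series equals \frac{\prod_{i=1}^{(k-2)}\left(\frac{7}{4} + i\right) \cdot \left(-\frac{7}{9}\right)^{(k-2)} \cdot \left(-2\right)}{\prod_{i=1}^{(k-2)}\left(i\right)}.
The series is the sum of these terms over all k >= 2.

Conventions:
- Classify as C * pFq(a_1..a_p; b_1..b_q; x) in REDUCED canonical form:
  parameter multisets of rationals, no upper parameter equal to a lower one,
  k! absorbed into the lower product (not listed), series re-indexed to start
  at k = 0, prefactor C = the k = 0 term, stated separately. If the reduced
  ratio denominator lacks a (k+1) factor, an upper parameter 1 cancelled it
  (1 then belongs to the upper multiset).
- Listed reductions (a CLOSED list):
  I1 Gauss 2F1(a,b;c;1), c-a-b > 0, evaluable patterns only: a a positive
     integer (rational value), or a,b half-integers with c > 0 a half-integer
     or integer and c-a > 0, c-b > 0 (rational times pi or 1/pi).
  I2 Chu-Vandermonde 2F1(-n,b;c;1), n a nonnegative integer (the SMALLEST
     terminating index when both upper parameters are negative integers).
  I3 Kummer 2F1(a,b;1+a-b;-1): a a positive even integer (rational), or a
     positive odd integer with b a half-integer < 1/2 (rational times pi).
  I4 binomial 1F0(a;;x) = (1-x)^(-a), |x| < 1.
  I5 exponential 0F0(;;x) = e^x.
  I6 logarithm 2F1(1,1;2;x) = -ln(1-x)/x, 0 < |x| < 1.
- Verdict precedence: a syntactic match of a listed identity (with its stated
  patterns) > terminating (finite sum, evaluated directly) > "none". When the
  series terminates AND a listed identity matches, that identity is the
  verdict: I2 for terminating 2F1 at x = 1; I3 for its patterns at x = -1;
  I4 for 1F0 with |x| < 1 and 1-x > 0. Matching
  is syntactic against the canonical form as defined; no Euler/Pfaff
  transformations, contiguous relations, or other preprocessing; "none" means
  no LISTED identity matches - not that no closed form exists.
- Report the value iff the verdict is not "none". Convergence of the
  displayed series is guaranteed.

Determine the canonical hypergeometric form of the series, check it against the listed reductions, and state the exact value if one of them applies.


First insight: t_0 = -2 here, and the product of the first k integers (prefactor -2) is k!.
Consecutive-term ratio: r(k) = -\frac{7}{9} * (k+\frac{11}{4}) / [(k+1)] ; factor over Q: parameters, x = -\frac{7}{9}, and C = -2.

At argument -\frac{7}{9}: a 1F0 with upper {\frac{11}{4}}, lower {-}, scaled by C = -2. Verdict at x = -\frac{7}{9}: the I4 binomial reduction matches (the 1F0 binomial series: exponent -11/4, x = -\frac{7}{9}). Hence: \left(-2\right) \cdot \left(\frac{16}{9}\right)^{-\frac{11}{4}}.


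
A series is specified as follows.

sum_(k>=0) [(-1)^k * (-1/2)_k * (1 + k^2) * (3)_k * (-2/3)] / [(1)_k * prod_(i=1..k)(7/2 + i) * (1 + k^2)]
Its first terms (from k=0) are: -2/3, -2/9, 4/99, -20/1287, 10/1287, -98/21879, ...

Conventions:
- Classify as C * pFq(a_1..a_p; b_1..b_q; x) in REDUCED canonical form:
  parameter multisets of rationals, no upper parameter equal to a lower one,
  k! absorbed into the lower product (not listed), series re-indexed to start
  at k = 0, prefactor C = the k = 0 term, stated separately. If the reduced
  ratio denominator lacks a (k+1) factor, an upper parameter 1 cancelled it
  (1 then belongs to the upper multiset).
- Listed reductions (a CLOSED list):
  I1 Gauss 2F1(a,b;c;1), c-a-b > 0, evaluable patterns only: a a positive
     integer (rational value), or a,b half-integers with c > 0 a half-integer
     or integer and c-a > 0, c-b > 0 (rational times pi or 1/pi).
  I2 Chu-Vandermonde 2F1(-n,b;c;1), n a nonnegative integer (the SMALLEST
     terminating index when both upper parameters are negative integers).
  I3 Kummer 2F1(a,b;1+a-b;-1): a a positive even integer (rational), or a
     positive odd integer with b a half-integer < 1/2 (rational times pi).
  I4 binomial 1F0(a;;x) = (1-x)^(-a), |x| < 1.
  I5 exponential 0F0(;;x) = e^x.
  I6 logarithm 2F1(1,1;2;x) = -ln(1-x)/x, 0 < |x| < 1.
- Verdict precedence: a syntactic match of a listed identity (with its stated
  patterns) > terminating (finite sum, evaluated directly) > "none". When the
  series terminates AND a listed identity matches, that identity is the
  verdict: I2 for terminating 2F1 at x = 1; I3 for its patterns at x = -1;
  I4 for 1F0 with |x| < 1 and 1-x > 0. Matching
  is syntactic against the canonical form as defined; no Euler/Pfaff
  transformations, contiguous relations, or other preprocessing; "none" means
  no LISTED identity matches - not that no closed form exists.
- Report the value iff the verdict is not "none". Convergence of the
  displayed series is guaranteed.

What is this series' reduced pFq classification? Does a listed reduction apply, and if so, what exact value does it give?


Reduced: x = -1, 2F1, upper = {-1/2, 3}, lower = {9/2}, C = -2/3. Verdict: Kummer's theorem (I3) fires (x = -1; c = 9/2 equals 1+a-b for upper {-1/2, 3}: listed pattern). Exact value: (-35/128) * pi.

First insight: t_0 = -2/3 here, and the lower running product (C = -2/3, x = -1) is a rising factorial.
Term ratio: r(k) = (-1) * (k-1/2) (k+3) / [(k+9/2) (k+1)] - rational in k. x = (-1); t_0 = -2/3; negate the roots.


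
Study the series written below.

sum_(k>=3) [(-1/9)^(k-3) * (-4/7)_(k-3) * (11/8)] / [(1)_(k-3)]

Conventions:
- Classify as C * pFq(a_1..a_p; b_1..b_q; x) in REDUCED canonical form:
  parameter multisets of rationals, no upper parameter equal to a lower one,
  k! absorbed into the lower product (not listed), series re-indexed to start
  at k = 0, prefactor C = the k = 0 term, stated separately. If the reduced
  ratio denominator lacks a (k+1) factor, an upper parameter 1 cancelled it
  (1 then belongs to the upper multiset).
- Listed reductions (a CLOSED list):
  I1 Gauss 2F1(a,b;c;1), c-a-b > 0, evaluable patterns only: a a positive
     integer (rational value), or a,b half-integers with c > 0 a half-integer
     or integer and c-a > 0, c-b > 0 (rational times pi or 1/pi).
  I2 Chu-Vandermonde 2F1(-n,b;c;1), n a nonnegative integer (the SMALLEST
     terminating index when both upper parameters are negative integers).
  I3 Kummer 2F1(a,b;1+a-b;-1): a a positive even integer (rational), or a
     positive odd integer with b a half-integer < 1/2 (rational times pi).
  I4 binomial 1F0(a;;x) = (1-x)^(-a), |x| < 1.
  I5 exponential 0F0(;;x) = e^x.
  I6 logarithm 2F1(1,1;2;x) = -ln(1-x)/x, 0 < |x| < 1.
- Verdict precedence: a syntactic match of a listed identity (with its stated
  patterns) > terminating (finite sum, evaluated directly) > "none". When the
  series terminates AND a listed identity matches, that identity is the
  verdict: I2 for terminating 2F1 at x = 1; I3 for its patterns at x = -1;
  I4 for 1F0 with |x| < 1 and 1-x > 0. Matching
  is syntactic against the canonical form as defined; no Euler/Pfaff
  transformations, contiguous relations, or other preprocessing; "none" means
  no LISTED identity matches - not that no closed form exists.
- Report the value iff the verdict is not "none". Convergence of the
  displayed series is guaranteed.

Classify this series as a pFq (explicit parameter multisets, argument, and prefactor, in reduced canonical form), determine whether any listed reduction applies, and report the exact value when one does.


With C = 11/8: the canonical form is 1F0(-4/7; -; -1/9). Verdict: the I4 binomial reduction applies (the 1F0 binomial series: exponent 4/7, x = -1/9). Sum: (11/8) * (10/9)^(4/7).

Key observation: t_0 being 11/8, (1)_k (C = 11/8) is k! itself.
Consecutive-term ratio: r(k) = (-1/9) * (k-4/7) / [(k+1)] - rational in k. x = (-1/9); t_0 = 11/8; negate the roots.


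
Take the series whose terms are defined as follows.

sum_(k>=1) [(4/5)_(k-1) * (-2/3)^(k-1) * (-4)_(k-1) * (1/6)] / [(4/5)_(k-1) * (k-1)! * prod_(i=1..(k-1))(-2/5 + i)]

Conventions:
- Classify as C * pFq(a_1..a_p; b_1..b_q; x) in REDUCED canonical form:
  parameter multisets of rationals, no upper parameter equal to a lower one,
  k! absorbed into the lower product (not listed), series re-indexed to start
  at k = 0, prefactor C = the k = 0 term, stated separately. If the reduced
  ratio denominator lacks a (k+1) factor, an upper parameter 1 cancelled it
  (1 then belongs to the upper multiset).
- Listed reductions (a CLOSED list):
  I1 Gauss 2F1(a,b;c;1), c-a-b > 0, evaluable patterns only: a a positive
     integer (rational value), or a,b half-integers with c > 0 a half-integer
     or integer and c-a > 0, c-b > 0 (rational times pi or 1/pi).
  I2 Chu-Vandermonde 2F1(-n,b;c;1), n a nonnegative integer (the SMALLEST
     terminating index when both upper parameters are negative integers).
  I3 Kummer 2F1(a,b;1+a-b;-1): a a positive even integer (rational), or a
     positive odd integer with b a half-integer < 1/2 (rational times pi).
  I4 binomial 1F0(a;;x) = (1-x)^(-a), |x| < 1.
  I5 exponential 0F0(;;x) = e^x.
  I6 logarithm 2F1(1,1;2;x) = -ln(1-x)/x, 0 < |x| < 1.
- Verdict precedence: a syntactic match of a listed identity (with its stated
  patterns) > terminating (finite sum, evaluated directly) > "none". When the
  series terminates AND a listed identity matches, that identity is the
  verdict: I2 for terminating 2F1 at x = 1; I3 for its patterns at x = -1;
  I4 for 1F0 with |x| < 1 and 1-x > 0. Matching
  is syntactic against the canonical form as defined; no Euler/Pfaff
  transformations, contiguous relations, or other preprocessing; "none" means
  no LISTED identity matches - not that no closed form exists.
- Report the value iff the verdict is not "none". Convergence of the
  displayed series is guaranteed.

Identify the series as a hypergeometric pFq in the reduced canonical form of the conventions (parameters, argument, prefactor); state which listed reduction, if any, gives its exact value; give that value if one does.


The series (x = -2/3) is 1F1: upper {-4}, lower {3/5}, prefactor 1/6. Verdict: terminating. With -4 upstairs the series is a 5-term polynomial sum; evaluated term by term. Hence: 247891/170586.

Structural cue: t_0 = 1/6 here, and the parameter 4/5 appears in both the upper and lower lists and cancels.
Adjacent-term ratio: r(k) = (-2/3) * (k-4) / [(k+3/5) (k+1)] - rational in k, leading ratio (-2/3); with t_0 = 1/6, classification follows.


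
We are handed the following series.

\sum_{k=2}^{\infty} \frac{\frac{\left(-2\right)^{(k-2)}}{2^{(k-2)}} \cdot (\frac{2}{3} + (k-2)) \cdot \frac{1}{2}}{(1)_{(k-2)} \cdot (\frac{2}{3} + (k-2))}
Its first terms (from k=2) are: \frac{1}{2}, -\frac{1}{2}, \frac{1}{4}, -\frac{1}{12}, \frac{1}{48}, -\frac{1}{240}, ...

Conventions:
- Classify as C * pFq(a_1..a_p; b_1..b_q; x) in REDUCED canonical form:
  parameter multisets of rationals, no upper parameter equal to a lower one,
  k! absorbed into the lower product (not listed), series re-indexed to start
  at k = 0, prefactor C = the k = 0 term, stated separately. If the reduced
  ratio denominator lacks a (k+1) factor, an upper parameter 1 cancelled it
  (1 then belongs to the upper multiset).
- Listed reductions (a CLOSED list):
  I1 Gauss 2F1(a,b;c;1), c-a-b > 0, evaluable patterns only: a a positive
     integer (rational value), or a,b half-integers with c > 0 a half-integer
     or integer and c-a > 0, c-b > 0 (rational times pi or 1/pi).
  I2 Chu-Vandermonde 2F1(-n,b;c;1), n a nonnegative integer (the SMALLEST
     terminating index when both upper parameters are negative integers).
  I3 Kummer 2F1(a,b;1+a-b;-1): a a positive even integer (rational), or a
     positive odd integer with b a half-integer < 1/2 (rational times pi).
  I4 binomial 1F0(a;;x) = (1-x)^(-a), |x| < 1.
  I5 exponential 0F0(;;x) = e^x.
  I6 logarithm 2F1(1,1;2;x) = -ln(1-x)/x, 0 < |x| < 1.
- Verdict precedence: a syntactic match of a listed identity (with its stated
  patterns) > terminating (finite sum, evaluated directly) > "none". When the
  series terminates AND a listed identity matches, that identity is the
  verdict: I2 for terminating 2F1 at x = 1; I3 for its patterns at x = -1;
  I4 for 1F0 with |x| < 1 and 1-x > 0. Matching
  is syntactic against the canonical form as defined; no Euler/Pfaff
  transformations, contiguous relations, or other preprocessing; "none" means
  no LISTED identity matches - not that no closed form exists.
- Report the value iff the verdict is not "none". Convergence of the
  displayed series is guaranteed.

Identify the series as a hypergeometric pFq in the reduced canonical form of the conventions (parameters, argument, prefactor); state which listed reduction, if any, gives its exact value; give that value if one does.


Structural cue: with t_0 = \frac{1}{2}, the two k-th powers (C = 1/2) combine into one argument.
Ratio: r(k) = -1 * 1 / [(k+1)] ; factor over Q: parameters, x = -1, and C = \frac{1}{2}.

Classification (C = \frac{1}{2}): 0F0 with upper {-}, lower {-}, argument x = -1. Verdict: exponential (I5) fires (the 0F0 exponential series at x = -1). Exact value: \frac{1}{2} \cdot e^{-1}.


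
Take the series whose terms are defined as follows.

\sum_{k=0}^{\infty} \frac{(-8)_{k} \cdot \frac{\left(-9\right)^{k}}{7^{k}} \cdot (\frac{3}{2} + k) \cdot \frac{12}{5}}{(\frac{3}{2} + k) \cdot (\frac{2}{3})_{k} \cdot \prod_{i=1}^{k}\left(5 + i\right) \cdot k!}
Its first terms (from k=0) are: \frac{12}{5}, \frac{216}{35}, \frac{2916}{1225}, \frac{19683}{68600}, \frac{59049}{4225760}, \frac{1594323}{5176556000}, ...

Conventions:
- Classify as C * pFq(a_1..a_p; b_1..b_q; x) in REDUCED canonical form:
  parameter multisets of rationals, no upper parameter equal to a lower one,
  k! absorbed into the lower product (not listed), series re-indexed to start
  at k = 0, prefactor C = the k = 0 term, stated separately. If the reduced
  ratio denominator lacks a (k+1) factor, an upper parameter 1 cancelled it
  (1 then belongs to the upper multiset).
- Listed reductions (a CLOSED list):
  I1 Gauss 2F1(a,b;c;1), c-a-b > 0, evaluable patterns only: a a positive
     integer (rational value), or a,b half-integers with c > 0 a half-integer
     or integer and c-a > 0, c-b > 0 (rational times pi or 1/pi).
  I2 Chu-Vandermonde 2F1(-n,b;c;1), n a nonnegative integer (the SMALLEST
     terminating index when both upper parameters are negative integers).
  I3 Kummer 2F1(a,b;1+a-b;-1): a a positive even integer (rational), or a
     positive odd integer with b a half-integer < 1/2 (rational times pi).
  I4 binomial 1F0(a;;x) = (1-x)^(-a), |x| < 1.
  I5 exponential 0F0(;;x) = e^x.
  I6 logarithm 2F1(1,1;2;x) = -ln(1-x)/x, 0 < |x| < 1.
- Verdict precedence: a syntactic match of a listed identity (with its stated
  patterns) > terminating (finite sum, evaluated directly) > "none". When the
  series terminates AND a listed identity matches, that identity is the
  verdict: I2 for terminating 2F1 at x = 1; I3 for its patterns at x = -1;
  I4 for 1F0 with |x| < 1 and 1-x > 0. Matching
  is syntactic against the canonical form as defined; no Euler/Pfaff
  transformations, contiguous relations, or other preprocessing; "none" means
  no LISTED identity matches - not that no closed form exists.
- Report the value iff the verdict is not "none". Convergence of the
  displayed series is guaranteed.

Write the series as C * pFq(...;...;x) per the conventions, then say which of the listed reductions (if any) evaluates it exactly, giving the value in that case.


This is \frac{12}{5} * 1F2(-8; \frac{2}{3}, 6; -\frac{9}{7}) in reduced canonical form. Verdict: terminating. (-8)_k vanishes past k = 8, leaving a 9-term sum, computed directly. Its exact value is \frac{5004906030943988088219}{444760126901009920000}.

Key observation: with t_0 = \frac{12}{5}, the two geometric factors (C = 12/5) combine into one argument.
Term ratio: r(k) = -\frac{9}{7} * (k-8) / [(k+\frac{2}{3}) (k+6) (k+1)] - poly over poly, x = -\frac{9}{7} from leading terms; C = \frac{12}{5} at k = 0.


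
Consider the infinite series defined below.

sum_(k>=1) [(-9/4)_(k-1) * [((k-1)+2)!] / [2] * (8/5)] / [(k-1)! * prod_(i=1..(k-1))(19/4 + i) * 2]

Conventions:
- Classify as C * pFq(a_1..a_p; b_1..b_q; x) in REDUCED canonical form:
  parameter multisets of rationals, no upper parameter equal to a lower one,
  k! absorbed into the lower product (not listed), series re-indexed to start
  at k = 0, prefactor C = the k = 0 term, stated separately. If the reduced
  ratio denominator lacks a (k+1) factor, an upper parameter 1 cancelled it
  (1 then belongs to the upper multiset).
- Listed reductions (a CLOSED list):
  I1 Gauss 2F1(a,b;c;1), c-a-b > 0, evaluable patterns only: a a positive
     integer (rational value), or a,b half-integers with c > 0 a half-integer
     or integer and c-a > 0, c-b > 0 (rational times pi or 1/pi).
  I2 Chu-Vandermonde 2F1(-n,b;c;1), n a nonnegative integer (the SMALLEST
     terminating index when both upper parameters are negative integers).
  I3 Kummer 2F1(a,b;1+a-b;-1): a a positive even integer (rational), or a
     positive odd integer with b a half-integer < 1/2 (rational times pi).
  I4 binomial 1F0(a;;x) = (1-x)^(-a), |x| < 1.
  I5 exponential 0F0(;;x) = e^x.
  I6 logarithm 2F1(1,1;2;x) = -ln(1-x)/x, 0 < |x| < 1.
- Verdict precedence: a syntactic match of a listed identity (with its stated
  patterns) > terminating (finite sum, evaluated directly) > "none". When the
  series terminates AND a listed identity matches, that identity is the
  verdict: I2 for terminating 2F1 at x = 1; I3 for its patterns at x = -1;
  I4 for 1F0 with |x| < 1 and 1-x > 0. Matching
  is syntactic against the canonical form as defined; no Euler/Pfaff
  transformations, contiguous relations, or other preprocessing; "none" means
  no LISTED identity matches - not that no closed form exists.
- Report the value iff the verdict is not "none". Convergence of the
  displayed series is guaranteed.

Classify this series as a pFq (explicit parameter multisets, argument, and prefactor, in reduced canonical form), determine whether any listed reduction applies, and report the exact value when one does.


The series (x = 1) is 2F1: upper {-9/4, 3}, lower {23/4}, prefactor 4/5. Verdict (x = 1): the Gauss summation I1 applies (x = 1: the Gamma ratio telescopes since c-a-b = 5 > 0 and a = 3 in Z>0). Hence: 209/1120.

Key step: t_0 being 4/5, the factorial ratio (C = 4/5, x = 1) (k+a-1)!/(a-1)! is a rising factorial (a)_k.
Term ratio: r(k) = 1 * (k-9/4) (k+3) / [(k+23/4) (k+1)] - rational in k, leading ratio 1; with t_0 = 4/5, classification follows.


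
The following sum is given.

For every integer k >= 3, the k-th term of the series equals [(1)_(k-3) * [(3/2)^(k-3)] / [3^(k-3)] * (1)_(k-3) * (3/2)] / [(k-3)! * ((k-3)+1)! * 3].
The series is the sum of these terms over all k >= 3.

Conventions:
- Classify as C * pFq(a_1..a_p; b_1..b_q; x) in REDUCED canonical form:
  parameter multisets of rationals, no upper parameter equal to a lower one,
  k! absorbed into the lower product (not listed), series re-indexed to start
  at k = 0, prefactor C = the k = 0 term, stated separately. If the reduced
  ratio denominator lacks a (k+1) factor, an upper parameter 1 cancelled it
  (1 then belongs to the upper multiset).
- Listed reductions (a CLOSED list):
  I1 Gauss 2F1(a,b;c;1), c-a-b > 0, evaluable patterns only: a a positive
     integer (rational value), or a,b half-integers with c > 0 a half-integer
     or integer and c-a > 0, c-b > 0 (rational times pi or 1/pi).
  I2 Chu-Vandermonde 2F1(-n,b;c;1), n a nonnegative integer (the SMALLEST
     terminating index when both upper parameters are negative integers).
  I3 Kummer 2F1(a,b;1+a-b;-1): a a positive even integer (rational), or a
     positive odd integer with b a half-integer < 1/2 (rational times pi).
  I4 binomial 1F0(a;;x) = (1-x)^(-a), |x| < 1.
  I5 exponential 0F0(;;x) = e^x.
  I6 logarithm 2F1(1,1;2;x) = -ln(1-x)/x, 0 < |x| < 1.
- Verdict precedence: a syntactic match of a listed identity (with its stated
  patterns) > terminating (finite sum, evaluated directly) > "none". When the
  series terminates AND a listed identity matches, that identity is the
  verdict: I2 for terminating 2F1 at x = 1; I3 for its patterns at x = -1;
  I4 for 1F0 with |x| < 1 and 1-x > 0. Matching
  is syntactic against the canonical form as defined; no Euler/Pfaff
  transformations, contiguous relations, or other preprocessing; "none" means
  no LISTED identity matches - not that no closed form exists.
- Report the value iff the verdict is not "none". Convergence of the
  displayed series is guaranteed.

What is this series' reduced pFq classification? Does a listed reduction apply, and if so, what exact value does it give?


The series (x = 1/2) is 2F1: upper {1, 1}, lower {2}, prefactor 1/2. Verdict: logarithm (I6) fires (the logarithm: parameters (1,1;2), x = 1/2). Hence: (-1) * ln(1/2).

Structural cue: x = (1/2) and the denominator's factorial ratio (C = 1/2, x = 1/2) is a lower Pochhammer.
Ratio: r(k) = (1/2) * (k+1) (k+1) / [(k+2) (k+1)] - rational; roots negated = parameters, x = (1/2), C = 1/2.


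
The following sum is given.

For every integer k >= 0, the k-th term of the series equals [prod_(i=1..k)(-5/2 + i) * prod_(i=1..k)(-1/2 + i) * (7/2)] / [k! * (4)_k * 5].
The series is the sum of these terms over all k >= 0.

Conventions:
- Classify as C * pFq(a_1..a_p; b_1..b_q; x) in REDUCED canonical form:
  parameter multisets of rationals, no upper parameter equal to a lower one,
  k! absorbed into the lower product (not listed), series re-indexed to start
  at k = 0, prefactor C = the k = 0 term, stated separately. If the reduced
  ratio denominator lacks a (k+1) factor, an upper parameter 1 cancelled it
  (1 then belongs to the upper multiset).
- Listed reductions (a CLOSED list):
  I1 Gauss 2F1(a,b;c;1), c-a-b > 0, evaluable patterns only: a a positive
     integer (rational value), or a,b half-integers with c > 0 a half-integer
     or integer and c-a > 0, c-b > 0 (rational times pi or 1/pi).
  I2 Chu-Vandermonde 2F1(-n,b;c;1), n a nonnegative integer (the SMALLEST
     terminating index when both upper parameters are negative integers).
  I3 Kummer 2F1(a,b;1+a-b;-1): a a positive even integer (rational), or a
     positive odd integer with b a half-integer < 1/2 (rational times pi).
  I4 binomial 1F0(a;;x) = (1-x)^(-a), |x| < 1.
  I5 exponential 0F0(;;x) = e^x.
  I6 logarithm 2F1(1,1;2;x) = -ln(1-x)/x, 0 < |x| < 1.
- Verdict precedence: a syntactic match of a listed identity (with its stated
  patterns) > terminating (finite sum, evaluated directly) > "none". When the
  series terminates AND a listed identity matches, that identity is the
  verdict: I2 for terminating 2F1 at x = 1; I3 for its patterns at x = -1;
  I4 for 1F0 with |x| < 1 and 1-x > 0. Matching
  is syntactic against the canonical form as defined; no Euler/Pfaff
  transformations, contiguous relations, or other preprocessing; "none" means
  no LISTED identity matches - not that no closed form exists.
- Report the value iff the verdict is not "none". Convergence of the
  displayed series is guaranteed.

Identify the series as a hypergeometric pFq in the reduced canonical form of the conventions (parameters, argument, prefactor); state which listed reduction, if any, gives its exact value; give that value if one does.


Structural cue: from the first term 7/10: the running product (C = 7/10, x = 1) telescopes to a rising factorial.
Term ratio: r(k) = 1 * (k-3/2) (k+1/2) / [(k+4) (k+1)] - poly over poly, x = 1 from leading terms; C = 7/10 at k = 0.

With C = 7/10: the canonical form is 2F1(-3/2, 1/2; 4; 1). Verdict: this is Gauss's theorem I1 (half-integer case) (x = 1; upper {-3/2, 1/2} half-integers, c = 4 in the evaluable pattern). Its exact value is (2048/1125) / pi.


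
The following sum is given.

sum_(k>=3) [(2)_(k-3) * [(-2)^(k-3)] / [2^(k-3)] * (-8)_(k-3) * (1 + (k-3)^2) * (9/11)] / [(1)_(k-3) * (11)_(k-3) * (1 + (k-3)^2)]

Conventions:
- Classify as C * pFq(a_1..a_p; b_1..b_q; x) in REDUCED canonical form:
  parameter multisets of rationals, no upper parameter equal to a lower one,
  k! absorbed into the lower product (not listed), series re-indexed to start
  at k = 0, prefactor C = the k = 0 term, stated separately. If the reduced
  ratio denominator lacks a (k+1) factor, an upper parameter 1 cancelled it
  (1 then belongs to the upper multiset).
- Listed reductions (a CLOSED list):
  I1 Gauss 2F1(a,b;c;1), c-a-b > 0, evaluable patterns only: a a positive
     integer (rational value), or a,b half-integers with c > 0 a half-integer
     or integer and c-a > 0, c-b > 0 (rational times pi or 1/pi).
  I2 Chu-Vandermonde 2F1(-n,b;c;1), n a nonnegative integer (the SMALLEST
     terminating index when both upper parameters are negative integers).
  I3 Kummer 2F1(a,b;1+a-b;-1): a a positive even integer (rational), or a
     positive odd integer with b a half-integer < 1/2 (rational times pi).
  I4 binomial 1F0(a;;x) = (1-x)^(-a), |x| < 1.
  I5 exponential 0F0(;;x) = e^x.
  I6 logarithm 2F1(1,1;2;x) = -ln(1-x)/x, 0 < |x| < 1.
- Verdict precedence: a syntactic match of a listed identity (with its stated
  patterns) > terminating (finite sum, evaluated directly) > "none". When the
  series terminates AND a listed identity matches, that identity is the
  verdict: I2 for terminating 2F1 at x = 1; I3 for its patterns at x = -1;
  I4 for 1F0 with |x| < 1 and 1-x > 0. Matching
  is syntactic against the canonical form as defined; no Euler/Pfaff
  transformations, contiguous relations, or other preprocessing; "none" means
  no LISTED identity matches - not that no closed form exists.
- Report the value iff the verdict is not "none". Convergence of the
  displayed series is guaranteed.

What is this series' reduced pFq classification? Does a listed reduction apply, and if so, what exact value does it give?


The series (x = -1) is 2F1: upper {-8, 2}, lower {11}, prefactor 9/11. Verdict (x = -1): Kummer's theorem (I3) applies (x = -1; c = 11 equals 1+a-b for upper {-8, 2}: listed pattern). Sum: 45/11.

Structural cue: t_0 = 9/11 here, and (1)_k (prefactor 9/11) is k! itself.
Adjacent-term ratio: r(k) = (-1) * (k-8) (k+2) / [(k+11) (k+1)] ; factor over Q: parameters, x = (-1), and C = 9/11.


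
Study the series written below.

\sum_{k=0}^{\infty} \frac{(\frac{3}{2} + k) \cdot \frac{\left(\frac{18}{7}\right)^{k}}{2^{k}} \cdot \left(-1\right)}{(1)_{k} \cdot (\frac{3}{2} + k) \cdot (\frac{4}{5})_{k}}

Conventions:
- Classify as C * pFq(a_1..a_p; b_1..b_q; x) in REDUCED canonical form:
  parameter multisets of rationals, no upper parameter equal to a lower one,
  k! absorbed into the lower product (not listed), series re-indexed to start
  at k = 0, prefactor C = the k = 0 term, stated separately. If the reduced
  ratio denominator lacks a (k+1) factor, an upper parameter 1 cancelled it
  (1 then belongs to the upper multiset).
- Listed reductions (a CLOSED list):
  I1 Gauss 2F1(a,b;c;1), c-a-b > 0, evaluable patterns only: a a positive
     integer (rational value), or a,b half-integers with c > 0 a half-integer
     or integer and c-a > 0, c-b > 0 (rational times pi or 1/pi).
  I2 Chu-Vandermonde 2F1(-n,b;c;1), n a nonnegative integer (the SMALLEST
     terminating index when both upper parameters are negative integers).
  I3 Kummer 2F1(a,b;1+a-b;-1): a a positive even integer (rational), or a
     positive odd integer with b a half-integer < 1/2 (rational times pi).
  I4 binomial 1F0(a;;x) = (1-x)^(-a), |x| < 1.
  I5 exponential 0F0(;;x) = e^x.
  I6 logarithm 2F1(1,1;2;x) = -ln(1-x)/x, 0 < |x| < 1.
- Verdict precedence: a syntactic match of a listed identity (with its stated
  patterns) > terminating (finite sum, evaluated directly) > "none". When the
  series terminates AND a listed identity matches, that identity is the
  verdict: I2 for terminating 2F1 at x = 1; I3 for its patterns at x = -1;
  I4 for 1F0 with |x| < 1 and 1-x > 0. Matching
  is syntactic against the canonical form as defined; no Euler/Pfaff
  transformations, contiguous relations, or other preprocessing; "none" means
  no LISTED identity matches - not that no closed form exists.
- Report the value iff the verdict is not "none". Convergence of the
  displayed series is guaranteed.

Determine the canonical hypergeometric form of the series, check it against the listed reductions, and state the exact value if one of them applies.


With C = -1: the canonical form is 0F1(-; \frac{4}{5}; \frac{9}{7}). Verdict: none here - no I1-I6 shape fits x = \frac{9}{7} with lower {\frac{4}{5}}.

Key observation: t_0 = -1 here, and k + 3/2 divides numerator and denominator alike; prefactor -1 after cancelling.
Consecutive-term ratio: r(k) = \frac{9}{7} * 1 / [(k+\frac{4}{5}) (k+1)] ; factor over Q: parameters, x = \frac{9}{7}, and C = -1.


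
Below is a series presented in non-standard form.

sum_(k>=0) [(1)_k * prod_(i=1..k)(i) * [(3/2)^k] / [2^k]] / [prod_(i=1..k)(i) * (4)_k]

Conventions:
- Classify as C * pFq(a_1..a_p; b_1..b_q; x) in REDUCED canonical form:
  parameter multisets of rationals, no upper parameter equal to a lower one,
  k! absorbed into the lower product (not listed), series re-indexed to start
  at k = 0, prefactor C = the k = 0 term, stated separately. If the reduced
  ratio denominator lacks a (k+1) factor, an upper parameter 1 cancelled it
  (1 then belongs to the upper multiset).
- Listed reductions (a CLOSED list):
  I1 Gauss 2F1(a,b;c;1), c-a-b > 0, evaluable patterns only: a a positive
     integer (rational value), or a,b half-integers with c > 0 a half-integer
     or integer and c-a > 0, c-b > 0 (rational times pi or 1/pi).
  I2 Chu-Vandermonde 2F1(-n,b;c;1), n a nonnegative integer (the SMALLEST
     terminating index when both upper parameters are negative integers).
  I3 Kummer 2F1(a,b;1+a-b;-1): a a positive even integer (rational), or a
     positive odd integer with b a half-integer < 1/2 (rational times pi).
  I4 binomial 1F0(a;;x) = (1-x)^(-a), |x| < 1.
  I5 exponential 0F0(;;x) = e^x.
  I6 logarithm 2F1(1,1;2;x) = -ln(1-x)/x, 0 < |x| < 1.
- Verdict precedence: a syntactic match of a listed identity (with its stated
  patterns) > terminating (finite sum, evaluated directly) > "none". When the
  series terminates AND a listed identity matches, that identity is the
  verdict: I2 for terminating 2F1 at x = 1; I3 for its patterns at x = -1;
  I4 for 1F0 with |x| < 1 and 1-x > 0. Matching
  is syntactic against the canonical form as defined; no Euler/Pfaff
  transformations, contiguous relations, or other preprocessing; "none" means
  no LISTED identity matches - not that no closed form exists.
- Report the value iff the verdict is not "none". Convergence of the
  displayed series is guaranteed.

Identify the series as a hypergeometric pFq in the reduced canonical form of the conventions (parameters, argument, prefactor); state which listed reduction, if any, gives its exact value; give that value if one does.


Key observation: with t_0 = 1, the two k-th powers (C = 1) combine into one argument.
Step ratio: r(k) = (3/4) * (k+1) (k+1) / [(k+4) (k+1)] ; factor over Q: parameters, x = (3/4), and C = 1.

Canonical form: C = 1 times 2F1 with upper {1, 1}, lower {4}, x = 3/4. Verdict: none - this 2F1 at x = 3/4 matches no listed pattern, and upper {1, 1} holds no stopper.
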